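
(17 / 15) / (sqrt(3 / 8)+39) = 1768 / 60825-34 * sqrt(6) / 182475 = 0.03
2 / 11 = 0.18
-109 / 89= -1.22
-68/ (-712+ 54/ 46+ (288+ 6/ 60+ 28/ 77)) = 172040/ 1068577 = 0.16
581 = 581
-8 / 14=-4 / 7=-0.57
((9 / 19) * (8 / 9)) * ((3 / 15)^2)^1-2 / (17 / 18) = -16964 / 8075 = -2.10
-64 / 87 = -0.74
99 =99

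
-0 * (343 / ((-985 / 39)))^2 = 0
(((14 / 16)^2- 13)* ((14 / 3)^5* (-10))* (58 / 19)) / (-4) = -70673435 / 342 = -206647.47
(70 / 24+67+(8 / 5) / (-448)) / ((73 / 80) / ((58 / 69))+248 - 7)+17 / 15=55910541 / 39314695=1.42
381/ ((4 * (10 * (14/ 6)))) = 4.08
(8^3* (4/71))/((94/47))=1024/71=14.42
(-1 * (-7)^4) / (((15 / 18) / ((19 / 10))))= -136857 / 25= -5474.28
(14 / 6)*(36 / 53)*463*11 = 427812 / 53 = 8071.92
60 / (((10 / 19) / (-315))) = -35910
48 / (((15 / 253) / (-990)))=-801504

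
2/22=1/11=0.09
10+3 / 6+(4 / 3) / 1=71 / 6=11.83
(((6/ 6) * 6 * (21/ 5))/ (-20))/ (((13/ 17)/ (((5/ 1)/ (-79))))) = 1071/ 10270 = 0.10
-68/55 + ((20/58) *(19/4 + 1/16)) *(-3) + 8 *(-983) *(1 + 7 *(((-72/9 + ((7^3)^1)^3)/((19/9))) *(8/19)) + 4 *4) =-443046433079.66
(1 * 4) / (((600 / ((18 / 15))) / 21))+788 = 98521 / 125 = 788.17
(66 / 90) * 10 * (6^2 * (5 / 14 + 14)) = 26532 / 7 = 3790.29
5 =5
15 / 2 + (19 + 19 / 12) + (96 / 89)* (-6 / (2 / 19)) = -35671 / 1068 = -33.40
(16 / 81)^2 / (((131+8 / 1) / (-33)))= -2816 / 303993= -0.01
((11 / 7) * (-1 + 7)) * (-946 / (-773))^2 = 59064456 / 4182703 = 14.12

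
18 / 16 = 1.12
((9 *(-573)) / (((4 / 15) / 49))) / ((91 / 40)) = -5414850 / 13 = -416526.92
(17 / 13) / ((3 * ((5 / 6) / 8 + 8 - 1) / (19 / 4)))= 1292 / 4433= 0.29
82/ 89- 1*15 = -1253/ 89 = -14.08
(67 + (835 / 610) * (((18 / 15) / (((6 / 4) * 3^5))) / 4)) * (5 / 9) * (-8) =-39726308 / 133407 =-297.78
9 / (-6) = -3 / 2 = -1.50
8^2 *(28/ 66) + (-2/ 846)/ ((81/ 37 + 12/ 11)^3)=300586760485427/ 11070745054875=27.15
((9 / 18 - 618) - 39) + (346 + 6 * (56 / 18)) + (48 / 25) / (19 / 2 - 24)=-1270051 / 4350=-291.97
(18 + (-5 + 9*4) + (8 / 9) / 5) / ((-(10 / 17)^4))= -184831973 / 450000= -410.74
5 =5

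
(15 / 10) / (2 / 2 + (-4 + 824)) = 3 / 1642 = 0.00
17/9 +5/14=283/126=2.25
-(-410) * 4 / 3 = 1640 / 3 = 546.67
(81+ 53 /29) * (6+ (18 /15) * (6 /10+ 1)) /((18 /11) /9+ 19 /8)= 4650272 /18125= 256.57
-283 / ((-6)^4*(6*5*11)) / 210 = -283 / 89812800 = -0.00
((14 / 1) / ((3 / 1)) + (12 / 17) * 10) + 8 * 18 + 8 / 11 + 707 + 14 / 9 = 1455809 / 1683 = 865.01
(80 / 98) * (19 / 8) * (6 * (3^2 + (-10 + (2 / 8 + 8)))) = 8265 / 98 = 84.34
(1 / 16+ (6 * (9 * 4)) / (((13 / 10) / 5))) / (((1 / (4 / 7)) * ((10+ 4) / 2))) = 172813 / 2548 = 67.82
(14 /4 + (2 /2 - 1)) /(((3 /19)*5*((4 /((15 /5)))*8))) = 133 /320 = 0.42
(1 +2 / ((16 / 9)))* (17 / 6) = 6.02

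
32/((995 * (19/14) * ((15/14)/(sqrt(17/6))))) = 3136 * sqrt(102)/850725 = 0.04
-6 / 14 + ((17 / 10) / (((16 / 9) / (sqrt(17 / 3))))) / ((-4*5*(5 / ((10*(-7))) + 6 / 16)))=-3 / 7 - 21*sqrt(51) / 400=-0.80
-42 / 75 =-14 / 25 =-0.56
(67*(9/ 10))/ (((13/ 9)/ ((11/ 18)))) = 6633/ 260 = 25.51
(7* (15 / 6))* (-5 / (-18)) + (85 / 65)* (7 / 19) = 47509 / 8892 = 5.34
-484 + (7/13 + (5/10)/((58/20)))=-182200/377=-483.29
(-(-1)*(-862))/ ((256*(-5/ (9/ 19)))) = 3879/ 12160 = 0.32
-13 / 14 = -0.93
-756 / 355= -2.13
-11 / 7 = -1.57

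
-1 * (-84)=84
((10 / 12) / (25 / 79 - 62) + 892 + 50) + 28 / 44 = 27560407 / 29238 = 942.62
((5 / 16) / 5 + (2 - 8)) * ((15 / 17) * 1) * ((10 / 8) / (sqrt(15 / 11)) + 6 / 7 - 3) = 21375 / 1904 - 475 * sqrt(165) / 1088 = 5.62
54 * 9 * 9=4374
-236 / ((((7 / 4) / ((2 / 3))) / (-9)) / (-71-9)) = -453120 / 7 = -64731.43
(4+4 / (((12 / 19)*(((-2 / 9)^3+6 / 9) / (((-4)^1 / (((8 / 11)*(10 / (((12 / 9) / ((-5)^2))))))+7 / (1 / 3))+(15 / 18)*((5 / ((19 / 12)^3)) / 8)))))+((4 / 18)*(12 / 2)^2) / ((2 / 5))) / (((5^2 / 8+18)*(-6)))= -1.80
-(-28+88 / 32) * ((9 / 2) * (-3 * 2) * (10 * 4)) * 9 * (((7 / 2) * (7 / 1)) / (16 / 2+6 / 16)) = -48104280 / 67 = -717974.33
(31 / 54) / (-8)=-31 / 432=-0.07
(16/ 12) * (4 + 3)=28/ 3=9.33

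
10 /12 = 5 /6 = 0.83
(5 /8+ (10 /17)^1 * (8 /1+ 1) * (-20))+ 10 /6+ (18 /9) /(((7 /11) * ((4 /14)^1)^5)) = 1262431 /816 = 1547.10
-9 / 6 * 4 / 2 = -3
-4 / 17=-0.24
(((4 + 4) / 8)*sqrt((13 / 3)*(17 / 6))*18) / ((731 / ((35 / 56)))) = 15*sqrt(442) / 5848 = 0.05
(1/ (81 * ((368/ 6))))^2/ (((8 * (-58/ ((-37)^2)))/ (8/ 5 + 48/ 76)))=-72557/ 271984884480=-0.00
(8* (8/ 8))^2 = 64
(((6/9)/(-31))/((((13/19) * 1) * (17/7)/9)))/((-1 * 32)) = 399/109616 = 0.00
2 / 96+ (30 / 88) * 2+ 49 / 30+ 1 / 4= 6827 / 2640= 2.59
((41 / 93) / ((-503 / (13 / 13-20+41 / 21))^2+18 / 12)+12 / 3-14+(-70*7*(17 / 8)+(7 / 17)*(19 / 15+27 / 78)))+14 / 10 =-567101411281897 / 540515923740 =-1049.19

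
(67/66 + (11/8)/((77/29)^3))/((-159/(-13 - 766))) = 844693849/158375448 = 5.33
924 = 924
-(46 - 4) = -42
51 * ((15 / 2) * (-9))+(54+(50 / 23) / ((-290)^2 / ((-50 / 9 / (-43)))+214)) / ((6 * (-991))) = -3442.51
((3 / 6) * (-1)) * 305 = -305 / 2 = -152.50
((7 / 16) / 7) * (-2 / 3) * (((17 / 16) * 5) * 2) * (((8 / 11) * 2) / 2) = -85 / 264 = -0.32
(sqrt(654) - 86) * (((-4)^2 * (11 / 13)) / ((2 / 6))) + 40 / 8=-45343 / 13 + 528 * sqrt(654) / 13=-2449.25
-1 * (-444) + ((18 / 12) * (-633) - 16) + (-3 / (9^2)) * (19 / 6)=-521.62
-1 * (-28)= 28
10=10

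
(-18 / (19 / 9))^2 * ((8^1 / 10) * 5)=290.79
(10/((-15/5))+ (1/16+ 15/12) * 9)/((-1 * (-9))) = 0.94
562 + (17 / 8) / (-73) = 328191 / 584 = 561.97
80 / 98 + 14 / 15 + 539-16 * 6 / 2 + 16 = 373931 / 735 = 508.75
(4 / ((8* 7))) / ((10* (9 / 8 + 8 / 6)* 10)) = 0.00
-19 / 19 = -1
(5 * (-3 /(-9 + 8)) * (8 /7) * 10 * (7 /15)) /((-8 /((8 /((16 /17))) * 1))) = -85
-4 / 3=-1.33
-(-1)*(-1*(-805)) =805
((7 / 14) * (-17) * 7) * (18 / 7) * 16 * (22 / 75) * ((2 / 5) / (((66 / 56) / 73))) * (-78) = 1387696.13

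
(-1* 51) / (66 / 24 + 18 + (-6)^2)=-204 / 227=-0.90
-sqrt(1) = -1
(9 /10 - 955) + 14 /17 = -162057 /170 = -953.28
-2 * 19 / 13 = -38 / 13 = -2.92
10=10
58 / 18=29 / 9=3.22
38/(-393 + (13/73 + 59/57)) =-158118/1630225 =-0.10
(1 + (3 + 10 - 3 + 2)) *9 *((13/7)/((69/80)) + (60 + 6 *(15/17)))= 21598590/2737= 7891.34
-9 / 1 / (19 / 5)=-45 / 19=-2.37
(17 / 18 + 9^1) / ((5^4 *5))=179 / 56250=0.00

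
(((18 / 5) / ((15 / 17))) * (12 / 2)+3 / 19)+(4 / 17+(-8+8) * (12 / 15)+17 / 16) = 3350891 / 129200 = 25.94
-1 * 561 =-561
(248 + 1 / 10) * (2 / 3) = 827 / 5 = 165.40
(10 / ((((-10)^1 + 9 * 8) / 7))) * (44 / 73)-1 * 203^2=-93254427 / 2263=-41208.32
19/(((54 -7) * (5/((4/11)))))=76/2585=0.03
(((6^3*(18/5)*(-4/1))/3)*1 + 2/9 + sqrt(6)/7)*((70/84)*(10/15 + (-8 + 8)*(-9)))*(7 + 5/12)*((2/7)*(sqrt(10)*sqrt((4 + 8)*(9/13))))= -4151494*sqrt(390)/7371 + 890*sqrt(65)/1911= -11118.95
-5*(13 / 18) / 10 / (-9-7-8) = 13 / 864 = 0.02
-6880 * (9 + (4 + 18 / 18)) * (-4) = 385280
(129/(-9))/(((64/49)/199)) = -419293/192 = -2183.82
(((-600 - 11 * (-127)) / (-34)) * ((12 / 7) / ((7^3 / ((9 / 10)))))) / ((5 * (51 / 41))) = -294093 / 17347225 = -0.02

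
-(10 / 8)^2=-25 / 16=-1.56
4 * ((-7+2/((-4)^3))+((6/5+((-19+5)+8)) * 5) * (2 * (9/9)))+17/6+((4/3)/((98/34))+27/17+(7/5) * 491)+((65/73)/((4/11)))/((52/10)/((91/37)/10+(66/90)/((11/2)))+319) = 160868593648719/340703097560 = 472.17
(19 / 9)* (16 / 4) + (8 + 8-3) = 193 / 9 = 21.44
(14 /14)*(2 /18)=1 /9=0.11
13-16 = -3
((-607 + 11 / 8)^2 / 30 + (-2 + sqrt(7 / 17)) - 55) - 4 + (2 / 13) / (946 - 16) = sqrt(119) / 17 + 9412832843 / 773760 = 12165.70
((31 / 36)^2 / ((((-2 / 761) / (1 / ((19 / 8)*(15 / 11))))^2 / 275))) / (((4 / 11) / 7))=57037631343847 / 1052676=54183463.23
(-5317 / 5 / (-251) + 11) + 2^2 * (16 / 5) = 35186 / 1255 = 28.04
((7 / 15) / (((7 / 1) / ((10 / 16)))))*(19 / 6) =19 / 144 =0.13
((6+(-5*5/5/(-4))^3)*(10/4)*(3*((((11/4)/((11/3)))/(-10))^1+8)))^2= 234313115481/1048576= 223458.40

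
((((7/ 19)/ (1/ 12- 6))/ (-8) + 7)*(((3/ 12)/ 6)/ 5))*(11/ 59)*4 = 207977/ 4775460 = 0.04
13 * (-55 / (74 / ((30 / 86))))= -10725 / 3182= -3.37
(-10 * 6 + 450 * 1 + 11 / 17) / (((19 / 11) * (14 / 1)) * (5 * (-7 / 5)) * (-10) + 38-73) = 73051 / 309995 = 0.24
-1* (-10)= 10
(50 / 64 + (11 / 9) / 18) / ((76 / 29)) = 63829 / 196992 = 0.32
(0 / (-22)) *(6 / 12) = 0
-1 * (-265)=265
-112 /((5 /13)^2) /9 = -18928 /225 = -84.12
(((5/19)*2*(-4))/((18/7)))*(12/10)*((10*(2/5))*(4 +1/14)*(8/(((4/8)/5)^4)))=-1280000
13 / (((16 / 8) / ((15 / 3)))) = 65 / 2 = 32.50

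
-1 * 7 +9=2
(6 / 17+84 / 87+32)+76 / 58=17072 / 493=34.63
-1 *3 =-3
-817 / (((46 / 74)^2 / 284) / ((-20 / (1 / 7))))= 44470486480 / 529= 84065191.83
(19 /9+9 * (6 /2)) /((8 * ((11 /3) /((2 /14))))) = 131 /924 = 0.14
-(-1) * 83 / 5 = 83 / 5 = 16.60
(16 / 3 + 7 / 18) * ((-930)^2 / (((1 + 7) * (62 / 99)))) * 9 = 71124075 / 8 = 8890509.38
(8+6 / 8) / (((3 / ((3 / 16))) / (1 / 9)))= 35 / 576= 0.06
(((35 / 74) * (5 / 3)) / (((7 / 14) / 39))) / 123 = 2275 / 4551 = 0.50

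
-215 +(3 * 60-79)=-114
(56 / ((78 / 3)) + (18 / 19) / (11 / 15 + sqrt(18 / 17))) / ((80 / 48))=1211718 / 2461355 + 7290* sqrt(34) / 37867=1.61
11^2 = 121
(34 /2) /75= 17 /75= 0.23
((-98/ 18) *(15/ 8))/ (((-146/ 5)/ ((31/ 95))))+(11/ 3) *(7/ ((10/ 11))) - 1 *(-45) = 8138629/ 110960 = 73.35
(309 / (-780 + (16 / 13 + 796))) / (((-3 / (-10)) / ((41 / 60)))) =40.85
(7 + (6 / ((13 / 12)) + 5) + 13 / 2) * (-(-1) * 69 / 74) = 43125 / 1924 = 22.41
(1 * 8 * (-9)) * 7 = -504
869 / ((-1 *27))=-869 / 27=-32.19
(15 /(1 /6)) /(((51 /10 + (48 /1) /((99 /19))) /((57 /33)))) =51300 /4723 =10.86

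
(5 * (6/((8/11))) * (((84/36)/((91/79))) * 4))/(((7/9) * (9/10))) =43450/91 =477.47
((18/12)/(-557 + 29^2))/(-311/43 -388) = -43/3217720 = -0.00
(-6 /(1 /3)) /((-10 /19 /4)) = 684 /5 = 136.80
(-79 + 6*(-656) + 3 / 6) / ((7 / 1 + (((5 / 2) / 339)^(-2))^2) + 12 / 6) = -5018125 / 422618770962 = -0.00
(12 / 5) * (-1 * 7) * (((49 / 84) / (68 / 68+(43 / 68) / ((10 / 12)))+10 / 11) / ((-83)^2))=-826 / 272987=-0.00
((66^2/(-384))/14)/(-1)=363/448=0.81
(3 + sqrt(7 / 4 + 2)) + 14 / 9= sqrt(15) / 2 + 41 / 9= 6.49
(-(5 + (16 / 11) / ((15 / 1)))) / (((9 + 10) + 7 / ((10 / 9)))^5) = -16820000 / 34207122724269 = -0.00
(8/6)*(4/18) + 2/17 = 190/459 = 0.41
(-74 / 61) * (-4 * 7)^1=2072 / 61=33.97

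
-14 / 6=-7 / 3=-2.33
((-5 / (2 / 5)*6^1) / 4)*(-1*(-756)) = -14175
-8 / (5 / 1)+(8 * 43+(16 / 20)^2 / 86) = 368088 / 1075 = 342.41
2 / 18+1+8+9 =18.11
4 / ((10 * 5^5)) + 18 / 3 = 93752 / 15625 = 6.00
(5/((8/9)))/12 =15/32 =0.47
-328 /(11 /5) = -1640 /11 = -149.09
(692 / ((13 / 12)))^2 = 68956416 / 169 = 408026.13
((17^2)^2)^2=6975757441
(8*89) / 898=356 / 449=0.79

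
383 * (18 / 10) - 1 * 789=-498 / 5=-99.60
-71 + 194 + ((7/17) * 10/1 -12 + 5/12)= 23569/204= 115.53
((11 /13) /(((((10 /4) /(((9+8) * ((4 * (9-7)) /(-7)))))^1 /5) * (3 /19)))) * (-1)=56848 /273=208.23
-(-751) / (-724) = -751 / 724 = -1.04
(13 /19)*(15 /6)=1.71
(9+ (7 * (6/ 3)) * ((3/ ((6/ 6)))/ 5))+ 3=102/ 5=20.40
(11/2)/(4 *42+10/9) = 99/3044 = 0.03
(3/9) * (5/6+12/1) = 77/18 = 4.28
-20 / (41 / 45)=-900 / 41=-21.95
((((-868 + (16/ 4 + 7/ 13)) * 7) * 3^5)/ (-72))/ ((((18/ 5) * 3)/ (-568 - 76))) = -63252875/ 52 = -1216401.44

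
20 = 20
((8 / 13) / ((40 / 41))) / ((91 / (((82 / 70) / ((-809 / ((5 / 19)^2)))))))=-1681 / 2418457769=-0.00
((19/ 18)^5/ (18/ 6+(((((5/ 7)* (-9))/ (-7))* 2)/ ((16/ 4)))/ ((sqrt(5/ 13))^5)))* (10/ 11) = -3715696061875/ 16689023830116+512614395475* sqrt(65)/ 11126015886744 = 0.15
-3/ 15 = -1/ 5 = -0.20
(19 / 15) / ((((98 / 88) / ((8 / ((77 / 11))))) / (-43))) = -287584 / 5145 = -55.90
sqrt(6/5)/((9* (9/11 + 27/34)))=0.08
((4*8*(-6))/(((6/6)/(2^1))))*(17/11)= -6528/11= -593.45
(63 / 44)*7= 441 / 44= 10.02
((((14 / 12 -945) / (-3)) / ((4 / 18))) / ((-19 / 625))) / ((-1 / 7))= 325995.07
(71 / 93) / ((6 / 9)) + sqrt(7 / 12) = sqrt(21) / 6 + 71 / 62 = 1.91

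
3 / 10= 0.30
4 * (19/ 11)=76/ 11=6.91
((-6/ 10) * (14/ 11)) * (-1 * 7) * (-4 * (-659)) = 774984/ 55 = 14090.62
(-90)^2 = 8100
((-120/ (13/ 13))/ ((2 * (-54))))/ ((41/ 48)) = 160/ 123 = 1.30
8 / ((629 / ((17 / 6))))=0.04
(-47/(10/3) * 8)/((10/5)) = -282/5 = -56.40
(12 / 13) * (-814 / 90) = -1628 / 195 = -8.35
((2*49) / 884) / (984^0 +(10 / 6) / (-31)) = 4557 / 38896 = 0.12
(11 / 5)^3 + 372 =47831 / 125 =382.65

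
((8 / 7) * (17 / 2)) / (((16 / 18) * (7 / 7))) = 153 / 14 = 10.93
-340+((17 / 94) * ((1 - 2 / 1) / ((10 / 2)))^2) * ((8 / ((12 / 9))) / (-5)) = -1997551 / 5875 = -340.01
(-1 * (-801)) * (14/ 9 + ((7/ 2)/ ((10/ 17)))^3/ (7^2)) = 37515191/ 8000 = 4689.40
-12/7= -1.71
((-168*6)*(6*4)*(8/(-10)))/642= 16128/535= 30.15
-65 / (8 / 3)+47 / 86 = -8197 / 344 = -23.83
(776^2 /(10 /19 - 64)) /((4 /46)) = -65787728 /603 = -109100.71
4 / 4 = 1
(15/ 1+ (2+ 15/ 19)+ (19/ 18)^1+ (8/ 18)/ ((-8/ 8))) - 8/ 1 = 3557/ 342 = 10.40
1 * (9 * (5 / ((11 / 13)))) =585 / 11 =53.18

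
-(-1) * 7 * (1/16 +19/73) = 2639/1168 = 2.26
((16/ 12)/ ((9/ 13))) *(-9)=-17.33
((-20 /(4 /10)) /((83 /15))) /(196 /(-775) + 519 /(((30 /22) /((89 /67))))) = -12981250 /725938833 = -0.02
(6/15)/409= 2/2045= 0.00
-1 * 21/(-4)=21/4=5.25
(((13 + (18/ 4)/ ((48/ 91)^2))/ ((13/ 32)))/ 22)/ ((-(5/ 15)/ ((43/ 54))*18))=-16469/ 38016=-0.43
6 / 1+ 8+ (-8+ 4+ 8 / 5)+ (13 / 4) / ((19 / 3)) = 4603 / 380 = 12.11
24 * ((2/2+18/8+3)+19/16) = 357/2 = 178.50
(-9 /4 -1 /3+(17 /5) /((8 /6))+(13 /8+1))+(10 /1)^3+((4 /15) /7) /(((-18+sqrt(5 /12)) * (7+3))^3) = 6163331982185096071 /6147399970635000 -6668 * sqrt(15) /36591666491875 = 1002.59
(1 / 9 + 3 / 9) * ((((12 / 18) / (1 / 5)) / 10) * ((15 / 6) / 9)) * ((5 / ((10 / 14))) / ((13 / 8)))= 560 / 3159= 0.18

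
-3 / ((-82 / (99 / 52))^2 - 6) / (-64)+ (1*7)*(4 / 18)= 16238374067 / 10438784640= 1.56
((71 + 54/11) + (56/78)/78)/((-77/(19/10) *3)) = -24133591/38648610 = -0.62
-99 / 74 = -1.34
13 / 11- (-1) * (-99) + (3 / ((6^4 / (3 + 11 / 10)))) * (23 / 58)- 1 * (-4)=-258567547 / 2756160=-93.81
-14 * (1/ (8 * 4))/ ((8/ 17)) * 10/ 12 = -595/ 768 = -0.77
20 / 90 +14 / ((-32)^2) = 1087 / 4608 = 0.24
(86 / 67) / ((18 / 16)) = 688 / 603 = 1.14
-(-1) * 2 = 2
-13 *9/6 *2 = -39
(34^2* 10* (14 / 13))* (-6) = -971040 / 13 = -74695.38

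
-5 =-5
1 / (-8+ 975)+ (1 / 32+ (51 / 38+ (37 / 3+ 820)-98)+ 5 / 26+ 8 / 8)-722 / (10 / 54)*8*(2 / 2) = -3491418246833 / 114647520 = -30453.50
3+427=430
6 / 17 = 0.35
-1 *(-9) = 9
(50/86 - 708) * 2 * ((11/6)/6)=-334609/774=-432.31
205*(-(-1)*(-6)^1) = -1230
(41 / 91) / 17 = 41 / 1547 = 0.03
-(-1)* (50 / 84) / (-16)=-25 / 672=-0.04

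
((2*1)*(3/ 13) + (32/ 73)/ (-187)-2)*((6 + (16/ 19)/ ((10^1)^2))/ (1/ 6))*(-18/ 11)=84281725152/ 927244175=90.89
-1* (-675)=675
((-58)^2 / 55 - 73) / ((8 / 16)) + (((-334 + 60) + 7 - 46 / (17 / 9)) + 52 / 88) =-587993 / 1870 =-314.43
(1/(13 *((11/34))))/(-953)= -0.00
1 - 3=-2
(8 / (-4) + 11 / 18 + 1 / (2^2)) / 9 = -41 / 324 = -0.13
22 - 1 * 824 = -802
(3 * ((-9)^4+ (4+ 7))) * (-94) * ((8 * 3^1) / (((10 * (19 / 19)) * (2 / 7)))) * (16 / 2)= -622710144 / 5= -124542028.80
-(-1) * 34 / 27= 34 / 27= 1.26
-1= -1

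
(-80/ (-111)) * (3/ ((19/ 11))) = 880/ 703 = 1.25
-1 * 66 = -66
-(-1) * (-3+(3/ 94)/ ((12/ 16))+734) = 34359/ 47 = 731.04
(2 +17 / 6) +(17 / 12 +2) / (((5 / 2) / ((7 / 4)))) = 289 / 40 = 7.22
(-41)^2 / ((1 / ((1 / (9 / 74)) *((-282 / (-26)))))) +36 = 5847922 / 39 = 149946.72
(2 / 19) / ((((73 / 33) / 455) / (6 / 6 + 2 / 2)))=60060 / 1387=43.30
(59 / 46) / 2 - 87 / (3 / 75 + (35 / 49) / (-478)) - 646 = -860775033 / 296332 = -2904.77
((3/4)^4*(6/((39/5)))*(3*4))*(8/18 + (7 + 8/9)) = 10125/416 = 24.34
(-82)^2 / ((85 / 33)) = 221892 / 85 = 2610.49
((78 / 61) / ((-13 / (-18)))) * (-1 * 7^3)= -37044 / 61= -607.28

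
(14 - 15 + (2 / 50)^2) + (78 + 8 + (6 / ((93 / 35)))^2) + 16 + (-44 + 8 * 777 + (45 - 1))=3797211586 / 600625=6322.10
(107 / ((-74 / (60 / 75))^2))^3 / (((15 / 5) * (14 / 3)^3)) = 88203096 / 13750689973234375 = 0.00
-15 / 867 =-5 / 289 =-0.02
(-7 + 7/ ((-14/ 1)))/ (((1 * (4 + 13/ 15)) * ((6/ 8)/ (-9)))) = 1350/ 73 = 18.49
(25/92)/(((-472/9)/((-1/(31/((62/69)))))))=75/499376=0.00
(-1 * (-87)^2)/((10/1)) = -7569/10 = -756.90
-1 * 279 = -279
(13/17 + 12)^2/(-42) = -6727/1734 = -3.88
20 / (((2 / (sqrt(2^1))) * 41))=10 * sqrt(2) / 41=0.34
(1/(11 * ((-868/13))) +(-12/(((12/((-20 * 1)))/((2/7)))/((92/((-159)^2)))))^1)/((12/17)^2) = 1355660563/34759150272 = 0.04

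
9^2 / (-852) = -27 / 284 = -0.10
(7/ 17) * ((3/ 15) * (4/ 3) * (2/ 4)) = 14/ 255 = 0.05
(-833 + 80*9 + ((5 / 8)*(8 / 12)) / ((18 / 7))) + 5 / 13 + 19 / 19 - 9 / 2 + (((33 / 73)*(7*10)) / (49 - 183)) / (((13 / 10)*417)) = -221357626453 / 1909015992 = -115.95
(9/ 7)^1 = 9/ 7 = 1.29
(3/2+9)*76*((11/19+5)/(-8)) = -1113/2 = -556.50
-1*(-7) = 7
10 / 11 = 0.91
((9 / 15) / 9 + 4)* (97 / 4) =5917 / 60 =98.62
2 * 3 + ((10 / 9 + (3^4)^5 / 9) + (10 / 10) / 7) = 24407491264 / 63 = 387420496.25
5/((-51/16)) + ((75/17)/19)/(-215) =-65405/41667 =-1.57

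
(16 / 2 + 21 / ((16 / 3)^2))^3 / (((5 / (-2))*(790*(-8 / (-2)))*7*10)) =-11194326053 / 9277800448000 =-0.00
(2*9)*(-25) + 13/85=-38237/85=-449.85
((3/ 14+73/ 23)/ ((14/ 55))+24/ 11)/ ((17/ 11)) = 45191/ 4508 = 10.02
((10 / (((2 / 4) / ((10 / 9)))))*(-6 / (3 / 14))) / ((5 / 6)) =-2240 / 3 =-746.67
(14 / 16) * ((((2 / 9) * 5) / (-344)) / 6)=-0.00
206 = 206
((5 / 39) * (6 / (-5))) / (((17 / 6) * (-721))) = 0.00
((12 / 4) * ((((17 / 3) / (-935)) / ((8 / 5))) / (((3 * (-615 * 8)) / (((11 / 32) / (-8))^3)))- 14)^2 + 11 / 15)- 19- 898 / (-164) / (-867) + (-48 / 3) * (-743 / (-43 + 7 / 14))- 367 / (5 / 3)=237533736991176624143350141009 / 3402605332631652414573772800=69.81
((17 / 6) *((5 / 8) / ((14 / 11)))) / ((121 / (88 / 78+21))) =73355 / 288288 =0.25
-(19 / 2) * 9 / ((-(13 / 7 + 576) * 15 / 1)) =399 / 40450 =0.01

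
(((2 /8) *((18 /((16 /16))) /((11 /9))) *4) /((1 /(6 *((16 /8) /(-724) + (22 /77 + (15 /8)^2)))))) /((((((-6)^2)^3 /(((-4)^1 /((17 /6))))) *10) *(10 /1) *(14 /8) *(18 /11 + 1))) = -308019 /13991734400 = -0.00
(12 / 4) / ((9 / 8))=8 / 3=2.67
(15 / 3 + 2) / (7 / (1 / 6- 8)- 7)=-0.89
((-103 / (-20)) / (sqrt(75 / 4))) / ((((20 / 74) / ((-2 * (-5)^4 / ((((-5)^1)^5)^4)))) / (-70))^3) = 7158079348 * sqrt(3) / 266453525910037569701671600341796875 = 0.00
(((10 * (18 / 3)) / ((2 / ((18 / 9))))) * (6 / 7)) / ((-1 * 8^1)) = -45 / 7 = -6.43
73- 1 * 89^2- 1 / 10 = -7848.10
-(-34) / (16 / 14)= 119 / 4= 29.75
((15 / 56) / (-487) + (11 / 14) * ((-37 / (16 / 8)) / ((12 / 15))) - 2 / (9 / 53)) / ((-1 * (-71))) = -14701339 / 34853616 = -0.42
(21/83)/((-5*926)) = -21/384290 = -0.00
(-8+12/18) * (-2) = 44/3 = 14.67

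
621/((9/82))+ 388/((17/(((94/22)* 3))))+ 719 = 1247207/187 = 6669.56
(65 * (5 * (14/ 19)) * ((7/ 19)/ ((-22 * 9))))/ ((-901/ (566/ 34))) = 4506775/ 547414263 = 0.01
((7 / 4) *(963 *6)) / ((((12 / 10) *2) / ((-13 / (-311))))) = 438165 / 2488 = 176.11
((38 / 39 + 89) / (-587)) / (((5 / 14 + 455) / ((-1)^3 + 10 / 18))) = 196504 / 1313485875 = 0.00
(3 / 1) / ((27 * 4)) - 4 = -143 / 36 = -3.97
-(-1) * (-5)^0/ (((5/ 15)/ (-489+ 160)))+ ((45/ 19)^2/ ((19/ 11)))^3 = -307440445660998/ 322687697779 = -952.75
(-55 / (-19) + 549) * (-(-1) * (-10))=-104860 / 19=-5518.95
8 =8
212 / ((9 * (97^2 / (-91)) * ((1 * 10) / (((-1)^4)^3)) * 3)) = -9646 / 1270215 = -0.01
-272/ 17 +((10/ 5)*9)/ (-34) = -281/ 17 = -16.53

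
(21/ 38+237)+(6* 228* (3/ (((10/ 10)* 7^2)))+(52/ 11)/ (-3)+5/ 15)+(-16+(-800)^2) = 39344123597/ 61446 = 640304.07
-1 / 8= -0.12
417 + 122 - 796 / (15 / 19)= -7039 / 15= -469.27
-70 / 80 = -7 / 8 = -0.88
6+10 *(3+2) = 56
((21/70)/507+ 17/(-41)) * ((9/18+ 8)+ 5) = -774603/138580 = -5.59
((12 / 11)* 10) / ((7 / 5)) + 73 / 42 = 629 / 66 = 9.53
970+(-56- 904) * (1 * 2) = -950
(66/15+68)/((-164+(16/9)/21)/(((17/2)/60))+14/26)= -5040126/80510515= -0.06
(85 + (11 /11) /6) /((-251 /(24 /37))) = -2044 /9287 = -0.22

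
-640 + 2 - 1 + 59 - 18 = -598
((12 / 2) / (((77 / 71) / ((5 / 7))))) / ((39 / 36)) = 25560 / 7007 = 3.65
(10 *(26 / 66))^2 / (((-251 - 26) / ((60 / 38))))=-169000 / 1910469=-0.09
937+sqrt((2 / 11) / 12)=937.12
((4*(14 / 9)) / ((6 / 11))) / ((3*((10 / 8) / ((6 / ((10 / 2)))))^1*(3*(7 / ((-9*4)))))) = -1408 / 225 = -6.26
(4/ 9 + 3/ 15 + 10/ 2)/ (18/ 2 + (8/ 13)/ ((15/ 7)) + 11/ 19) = 31369/ 54831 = 0.57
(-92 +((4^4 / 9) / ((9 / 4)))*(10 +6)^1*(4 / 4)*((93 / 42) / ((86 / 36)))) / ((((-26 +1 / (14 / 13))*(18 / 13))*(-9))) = 258676 / 846369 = 0.31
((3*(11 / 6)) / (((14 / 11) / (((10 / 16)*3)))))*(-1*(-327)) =2649.58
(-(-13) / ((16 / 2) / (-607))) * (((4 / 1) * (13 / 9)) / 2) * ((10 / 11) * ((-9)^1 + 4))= 2564575 / 198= 12952.40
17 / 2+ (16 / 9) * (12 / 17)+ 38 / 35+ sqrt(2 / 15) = sqrt(30) / 15+ 38701 / 3570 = 11.21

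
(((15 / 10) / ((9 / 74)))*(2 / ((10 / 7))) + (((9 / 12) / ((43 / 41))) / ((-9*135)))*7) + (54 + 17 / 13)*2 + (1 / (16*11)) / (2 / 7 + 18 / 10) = 371969398589 / 2908722960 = 127.88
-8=-8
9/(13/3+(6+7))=0.52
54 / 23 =2.35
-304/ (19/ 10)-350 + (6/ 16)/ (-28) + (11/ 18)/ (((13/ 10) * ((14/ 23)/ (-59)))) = -14560591/ 26208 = -555.58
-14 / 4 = -7 / 2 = -3.50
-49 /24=-2.04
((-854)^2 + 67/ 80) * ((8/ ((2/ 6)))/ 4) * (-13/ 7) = -2275468533/ 280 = -8126673.33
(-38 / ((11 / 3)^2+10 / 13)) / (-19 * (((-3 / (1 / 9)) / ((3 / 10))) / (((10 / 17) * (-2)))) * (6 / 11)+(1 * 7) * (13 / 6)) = 293436 / 85353475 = 0.00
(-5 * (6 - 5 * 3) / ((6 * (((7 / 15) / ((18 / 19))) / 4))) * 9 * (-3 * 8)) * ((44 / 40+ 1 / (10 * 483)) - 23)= 6168856320 / 21413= 288089.31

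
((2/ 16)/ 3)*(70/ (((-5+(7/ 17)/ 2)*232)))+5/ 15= 0.33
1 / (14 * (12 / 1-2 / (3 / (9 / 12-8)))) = 3 / 707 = 0.00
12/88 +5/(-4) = -49/44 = -1.11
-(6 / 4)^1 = -3 / 2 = -1.50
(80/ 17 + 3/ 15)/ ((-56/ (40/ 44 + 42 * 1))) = -24603/ 6545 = -3.76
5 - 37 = -32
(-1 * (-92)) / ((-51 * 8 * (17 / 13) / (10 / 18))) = -1495 / 15606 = -0.10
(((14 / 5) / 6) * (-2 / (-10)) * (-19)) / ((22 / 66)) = -133 / 25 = -5.32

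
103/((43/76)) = 7828/43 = 182.05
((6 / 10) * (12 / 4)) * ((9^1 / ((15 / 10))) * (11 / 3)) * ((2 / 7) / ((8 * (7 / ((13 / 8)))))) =1287 / 3920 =0.33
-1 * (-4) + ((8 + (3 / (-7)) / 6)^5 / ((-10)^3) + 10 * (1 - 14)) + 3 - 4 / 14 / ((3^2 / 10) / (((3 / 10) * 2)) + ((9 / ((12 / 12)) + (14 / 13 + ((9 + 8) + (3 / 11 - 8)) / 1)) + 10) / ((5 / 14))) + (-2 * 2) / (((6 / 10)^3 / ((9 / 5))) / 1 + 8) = -288959958759020119 / 1866340172256000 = -154.83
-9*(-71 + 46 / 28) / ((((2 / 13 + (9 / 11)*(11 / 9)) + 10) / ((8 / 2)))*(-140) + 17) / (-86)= 37869 / 1948072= 0.02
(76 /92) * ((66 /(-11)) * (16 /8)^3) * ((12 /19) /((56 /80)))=-5760 /161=-35.78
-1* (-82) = 82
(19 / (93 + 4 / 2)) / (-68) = -1 / 340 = -0.00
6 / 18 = 1 / 3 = 0.33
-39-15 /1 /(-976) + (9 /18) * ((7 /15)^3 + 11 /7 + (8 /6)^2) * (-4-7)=-1336539193 /23058000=-57.96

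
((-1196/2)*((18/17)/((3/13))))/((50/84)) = -1959048/425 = -4609.52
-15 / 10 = -3 / 2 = -1.50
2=2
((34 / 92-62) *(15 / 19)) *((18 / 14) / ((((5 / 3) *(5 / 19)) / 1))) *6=-19683 / 23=-855.78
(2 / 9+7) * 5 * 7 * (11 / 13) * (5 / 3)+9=9868 / 27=365.48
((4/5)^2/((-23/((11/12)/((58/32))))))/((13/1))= -704/650325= -0.00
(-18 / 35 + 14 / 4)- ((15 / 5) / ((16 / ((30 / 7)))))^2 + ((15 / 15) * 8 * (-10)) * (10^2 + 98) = -15837.66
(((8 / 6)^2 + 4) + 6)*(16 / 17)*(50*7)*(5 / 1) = 2968000 / 153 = 19398.69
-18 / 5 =-3.60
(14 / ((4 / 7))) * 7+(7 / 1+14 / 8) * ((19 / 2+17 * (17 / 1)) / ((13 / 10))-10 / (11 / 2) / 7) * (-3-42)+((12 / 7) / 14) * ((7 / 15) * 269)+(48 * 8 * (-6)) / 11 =-1808433989 / 20020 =-90331.37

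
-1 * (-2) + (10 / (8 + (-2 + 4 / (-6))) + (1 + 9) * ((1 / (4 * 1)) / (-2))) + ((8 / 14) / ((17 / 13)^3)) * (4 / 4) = 792515 / 275128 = 2.88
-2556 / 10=-1278 / 5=-255.60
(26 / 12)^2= 169 / 36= 4.69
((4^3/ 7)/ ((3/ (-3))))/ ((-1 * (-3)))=-64/ 21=-3.05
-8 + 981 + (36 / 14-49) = 6486 / 7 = 926.57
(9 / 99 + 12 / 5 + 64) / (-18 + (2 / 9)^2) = -296217 / 79970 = -3.70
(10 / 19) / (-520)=-1 / 988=-0.00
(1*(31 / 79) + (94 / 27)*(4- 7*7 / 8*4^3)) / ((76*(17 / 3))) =-2880451 / 918612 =-3.14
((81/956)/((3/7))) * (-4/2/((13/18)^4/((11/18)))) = -6062364/6826079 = -0.89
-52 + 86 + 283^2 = 80123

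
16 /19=0.84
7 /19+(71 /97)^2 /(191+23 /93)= 1180346765 /3179621006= 0.37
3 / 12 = 1 / 4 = 0.25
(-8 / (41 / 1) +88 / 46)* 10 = 16200 / 943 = 17.18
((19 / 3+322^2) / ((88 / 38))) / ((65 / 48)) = 23641396 / 715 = 33064.89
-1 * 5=-5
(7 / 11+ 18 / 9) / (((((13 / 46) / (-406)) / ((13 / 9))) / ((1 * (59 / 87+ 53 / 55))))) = -8981.86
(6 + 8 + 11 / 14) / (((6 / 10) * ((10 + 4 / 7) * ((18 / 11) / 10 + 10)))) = 18975 / 82732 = 0.23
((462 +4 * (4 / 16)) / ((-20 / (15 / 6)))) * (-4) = 463 / 2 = 231.50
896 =896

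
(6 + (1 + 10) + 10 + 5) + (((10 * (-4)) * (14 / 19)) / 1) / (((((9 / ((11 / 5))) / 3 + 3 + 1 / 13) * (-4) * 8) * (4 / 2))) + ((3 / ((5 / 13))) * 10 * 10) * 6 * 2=90652585 / 9652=9392.10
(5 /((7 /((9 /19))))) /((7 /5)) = 225 /931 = 0.24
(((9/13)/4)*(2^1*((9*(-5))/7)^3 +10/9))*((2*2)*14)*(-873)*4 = 11431550880/637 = 17945919.75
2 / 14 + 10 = 71 / 7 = 10.14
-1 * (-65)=65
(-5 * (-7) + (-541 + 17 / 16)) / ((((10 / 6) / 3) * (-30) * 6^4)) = 2693 / 115200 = 0.02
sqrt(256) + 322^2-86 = 103614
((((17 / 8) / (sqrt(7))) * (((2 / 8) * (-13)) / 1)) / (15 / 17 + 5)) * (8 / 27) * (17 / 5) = -63869 * sqrt(7) / 378000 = -0.45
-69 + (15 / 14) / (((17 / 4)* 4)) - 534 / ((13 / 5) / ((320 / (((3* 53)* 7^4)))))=-3887100289 / 56245826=-69.11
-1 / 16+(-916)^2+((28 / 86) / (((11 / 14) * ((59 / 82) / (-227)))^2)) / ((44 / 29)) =2784902248028119 / 3187649168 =873653.94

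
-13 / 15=-0.87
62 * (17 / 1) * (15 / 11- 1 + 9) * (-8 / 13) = -868496 / 143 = -6073.40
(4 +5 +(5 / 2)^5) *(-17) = -58021 / 32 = -1813.16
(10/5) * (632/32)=79/2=39.50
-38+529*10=5252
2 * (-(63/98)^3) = -0.53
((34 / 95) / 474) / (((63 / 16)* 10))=136 / 7092225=0.00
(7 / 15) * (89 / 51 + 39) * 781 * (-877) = -9963093602 / 765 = -13023651.77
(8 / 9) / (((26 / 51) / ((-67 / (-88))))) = 1139 / 858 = 1.33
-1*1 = -1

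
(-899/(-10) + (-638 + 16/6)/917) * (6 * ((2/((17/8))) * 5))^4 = 4342441771008000/76588757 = 56698162.25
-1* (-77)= 77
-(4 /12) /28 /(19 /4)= -1 /399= -0.00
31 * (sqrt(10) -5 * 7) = -1085 + 31 * sqrt(10) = -986.97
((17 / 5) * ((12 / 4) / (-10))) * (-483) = 24633 / 50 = 492.66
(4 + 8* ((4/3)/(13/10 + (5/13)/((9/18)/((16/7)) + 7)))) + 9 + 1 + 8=1214378/40639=29.88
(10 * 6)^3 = 216000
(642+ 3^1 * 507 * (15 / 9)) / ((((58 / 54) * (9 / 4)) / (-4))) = -152496 / 29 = -5258.48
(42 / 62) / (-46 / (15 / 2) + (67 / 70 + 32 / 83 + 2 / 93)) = -366030 / 2576911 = -0.14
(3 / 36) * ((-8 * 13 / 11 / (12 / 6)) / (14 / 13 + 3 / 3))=-0.19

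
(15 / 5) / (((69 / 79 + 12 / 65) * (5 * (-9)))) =-1027 / 16299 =-0.06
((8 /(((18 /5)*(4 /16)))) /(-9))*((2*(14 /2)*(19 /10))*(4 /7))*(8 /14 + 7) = -64448 /567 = -113.66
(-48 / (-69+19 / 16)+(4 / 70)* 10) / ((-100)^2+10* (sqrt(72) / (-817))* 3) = 2551491* sqrt(2) / 905281955371150+2316186830 / 18105639107423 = 0.00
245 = 245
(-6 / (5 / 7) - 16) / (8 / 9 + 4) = -4.99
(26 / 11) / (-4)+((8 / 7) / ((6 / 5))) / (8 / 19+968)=-125371 / 212520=-0.59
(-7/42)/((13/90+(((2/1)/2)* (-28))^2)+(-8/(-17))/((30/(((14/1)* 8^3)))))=-255/1371773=-0.00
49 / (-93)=-49 / 93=-0.53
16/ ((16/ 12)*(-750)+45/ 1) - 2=-1926/ 955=-2.02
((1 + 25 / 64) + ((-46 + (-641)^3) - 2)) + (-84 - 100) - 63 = -16856000935 / 64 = -263375014.61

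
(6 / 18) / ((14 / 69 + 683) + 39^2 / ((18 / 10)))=0.00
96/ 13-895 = -887.62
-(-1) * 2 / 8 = 0.25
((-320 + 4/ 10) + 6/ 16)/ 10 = -12769/ 400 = -31.92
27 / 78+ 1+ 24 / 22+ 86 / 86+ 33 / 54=5210 / 1287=4.05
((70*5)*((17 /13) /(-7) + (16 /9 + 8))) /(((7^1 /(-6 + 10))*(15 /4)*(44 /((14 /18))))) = 314200 /34749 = 9.04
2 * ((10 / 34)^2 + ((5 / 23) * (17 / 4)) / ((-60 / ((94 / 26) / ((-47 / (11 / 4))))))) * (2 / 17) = 1489243 / 70511376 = 0.02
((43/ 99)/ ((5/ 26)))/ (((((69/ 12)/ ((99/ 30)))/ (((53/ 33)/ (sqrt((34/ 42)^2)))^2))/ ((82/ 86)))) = 293450612/ 60321525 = 4.86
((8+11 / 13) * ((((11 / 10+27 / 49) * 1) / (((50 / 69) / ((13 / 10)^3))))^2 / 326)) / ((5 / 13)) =345925975697968887 / 195681500000000000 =1.77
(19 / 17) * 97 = 1843 / 17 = 108.41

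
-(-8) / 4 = 2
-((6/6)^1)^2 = -1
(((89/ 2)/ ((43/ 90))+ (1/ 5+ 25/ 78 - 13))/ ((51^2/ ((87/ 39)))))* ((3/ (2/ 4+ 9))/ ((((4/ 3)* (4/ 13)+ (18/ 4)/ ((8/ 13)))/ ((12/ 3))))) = 0.01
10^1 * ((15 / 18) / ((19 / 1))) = 25 / 57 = 0.44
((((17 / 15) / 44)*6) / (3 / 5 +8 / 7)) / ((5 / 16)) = 952 / 3355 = 0.28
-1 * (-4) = 4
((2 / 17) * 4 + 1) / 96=25 / 1632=0.02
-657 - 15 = -672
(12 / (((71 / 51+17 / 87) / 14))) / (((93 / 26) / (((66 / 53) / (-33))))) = -1076712 / 964441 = -1.12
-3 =-3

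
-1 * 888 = -888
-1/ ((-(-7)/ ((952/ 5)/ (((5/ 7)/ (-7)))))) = 6664/ 25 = 266.56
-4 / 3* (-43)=172 / 3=57.33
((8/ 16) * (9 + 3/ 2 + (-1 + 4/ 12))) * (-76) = -1121/ 3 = -373.67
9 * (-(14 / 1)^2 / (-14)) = 126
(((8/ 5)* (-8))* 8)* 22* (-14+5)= 101376/ 5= 20275.20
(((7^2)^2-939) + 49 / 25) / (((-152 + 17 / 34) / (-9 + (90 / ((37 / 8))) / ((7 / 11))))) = -136367874 / 653975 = -208.52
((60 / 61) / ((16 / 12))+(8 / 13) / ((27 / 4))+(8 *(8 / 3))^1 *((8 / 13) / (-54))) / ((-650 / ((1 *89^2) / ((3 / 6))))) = -11921105 / 835029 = -14.28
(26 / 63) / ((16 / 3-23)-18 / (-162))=-13 / 553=-0.02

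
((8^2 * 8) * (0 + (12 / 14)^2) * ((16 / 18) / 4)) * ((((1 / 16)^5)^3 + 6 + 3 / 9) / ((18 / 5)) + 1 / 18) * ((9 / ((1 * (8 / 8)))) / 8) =112986307451471003663 / 662029145223462912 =170.67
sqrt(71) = 8.43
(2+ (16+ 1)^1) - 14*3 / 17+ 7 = 400 / 17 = 23.53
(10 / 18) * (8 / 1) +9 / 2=161 / 18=8.94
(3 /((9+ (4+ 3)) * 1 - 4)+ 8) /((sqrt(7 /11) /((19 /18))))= 209 * sqrt(77) /168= 10.92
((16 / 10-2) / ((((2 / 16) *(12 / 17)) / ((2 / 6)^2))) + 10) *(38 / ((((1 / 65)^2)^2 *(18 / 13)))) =1130494361750 / 243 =4652240171.81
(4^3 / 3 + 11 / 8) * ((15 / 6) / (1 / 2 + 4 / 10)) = 13625 / 216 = 63.08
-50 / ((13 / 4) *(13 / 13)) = -200 / 13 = -15.38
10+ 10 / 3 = 40 / 3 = 13.33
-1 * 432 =-432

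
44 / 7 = 6.29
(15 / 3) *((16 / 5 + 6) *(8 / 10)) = 184 / 5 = 36.80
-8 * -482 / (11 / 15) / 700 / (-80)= -723 / 7700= -0.09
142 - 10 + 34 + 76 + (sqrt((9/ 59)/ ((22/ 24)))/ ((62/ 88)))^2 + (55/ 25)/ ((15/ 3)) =344127839/ 1417475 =242.78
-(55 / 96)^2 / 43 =-3025 / 396288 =-0.01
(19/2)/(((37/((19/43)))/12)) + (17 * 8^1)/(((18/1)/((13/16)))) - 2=315035/57276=5.50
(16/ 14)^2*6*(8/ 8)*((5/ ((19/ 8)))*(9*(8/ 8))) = 138240/ 931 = 148.49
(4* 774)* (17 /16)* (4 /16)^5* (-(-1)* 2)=6579 /1024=6.42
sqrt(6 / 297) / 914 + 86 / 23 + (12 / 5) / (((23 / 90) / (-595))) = -128434 / 23 + sqrt(22) / 30162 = -5584.09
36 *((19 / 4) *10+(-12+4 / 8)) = 1296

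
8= 8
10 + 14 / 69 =704 / 69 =10.20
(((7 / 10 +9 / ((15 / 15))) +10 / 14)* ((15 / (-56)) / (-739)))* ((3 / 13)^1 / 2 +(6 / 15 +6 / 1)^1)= 264627 / 10759840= 0.02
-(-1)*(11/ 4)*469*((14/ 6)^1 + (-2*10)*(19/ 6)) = -314699/ 4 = -78674.75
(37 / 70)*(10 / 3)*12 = 148 / 7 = 21.14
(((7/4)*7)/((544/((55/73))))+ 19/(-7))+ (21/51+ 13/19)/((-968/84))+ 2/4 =-344718821/150372992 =-2.29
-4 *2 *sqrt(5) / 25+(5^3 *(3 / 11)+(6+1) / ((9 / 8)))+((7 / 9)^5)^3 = 91353501864358724 / 2264802453041139 - 8 *sqrt(5) / 25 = 39.62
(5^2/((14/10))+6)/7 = 167/49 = 3.41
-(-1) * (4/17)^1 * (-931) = -3724/17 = -219.06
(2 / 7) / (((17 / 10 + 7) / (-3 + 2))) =-20 / 609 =-0.03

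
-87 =-87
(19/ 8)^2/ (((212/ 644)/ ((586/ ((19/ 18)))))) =8066583/ 848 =9512.48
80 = 80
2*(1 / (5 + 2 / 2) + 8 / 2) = 25 / 3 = 8.33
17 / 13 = 1.31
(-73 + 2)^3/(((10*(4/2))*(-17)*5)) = 210.54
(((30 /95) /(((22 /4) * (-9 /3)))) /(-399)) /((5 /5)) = 4 /83391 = 0.00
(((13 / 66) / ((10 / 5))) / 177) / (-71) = -13 / 1658844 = -0.00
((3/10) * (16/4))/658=3/1645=0.00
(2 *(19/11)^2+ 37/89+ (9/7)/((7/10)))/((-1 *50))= -173489/1055362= -0.16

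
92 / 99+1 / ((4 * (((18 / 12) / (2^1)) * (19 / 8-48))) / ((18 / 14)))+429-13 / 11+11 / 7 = 108844639 / 252945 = 430.31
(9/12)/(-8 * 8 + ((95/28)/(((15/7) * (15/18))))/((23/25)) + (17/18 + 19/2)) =-621/42634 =-0.01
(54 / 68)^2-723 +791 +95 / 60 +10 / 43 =5252633 / 74562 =70.45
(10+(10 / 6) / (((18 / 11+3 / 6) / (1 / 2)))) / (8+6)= 1465 / 1974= 0.74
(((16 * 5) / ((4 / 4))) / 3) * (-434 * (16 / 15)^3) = -28442624 / 2025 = -14045.74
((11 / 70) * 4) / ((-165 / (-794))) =1588 / 525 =3.02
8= 8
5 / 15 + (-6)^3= -647 / 3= -215.67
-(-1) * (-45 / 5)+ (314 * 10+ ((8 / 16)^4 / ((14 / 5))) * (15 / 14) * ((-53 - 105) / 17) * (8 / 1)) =10426567 / 3332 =3129.22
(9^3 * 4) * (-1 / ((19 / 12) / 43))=-1504656 / 19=-79192.42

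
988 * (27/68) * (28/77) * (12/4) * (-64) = -5121792/187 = -27389.26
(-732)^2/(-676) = -133956/169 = -792.64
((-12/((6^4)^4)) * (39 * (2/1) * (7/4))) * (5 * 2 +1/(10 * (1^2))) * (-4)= 9191/391820820480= 0.00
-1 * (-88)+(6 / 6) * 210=298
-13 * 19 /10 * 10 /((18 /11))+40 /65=-35177 /234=-150.33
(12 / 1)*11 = 132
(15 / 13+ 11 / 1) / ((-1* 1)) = -158 / 13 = -12.15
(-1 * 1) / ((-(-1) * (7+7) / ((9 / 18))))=-1 / 28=-0.04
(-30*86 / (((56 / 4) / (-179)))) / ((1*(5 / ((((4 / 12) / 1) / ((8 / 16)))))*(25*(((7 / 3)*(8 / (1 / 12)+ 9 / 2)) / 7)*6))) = 30788 / 35175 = 0.88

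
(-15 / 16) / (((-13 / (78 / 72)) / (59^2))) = 17405 / 64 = 271.95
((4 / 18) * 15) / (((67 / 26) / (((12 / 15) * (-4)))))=-832 / 201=-4.14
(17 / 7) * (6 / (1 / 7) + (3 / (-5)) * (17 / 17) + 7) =4114 / 35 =117.54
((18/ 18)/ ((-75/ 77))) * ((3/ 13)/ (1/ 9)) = -693/ 325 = -2.13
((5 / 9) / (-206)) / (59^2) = -0.00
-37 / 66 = -0.56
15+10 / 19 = 295 / 19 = 15.53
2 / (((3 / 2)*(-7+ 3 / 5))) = -0.21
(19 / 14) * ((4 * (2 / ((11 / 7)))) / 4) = 1.73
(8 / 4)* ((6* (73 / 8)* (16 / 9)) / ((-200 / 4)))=-292 / 75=-3.89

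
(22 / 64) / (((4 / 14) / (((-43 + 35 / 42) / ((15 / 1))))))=-19481 / 5760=-3.38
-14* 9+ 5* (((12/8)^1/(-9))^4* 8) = -20407/162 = -125.97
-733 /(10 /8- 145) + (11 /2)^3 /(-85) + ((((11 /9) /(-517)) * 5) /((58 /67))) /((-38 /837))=6971636489 /2025145400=3.44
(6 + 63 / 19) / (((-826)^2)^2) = 3 / 149906953616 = 0.00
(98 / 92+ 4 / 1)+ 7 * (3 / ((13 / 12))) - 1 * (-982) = 601857 / 598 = 1006.45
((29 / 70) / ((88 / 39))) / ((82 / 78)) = 44109 / 252560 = 0.17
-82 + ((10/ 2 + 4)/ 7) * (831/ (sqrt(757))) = -82 + 7479 * sqrt(757)/ 5299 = -43.17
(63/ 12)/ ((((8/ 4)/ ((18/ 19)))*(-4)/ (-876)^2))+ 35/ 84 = -108775453/ 228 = -477085.32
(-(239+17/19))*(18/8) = -20511/38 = -539.76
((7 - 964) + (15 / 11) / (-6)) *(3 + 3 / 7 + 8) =-842360 / 77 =-10939.74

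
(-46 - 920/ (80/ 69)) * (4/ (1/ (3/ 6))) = -1679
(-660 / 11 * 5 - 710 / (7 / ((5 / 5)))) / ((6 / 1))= -1405 / 21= -66.90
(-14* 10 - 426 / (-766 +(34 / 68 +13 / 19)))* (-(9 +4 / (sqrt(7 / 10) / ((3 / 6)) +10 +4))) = 2597737112 / 2005347 - 8105264* sqrt(70) / 14037429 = 1290.57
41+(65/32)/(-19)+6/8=25319/608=41.64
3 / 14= 0.21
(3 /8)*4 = 3 /2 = 1.50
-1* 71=-71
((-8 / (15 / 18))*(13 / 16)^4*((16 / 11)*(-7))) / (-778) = -599781 / 10954240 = -0.05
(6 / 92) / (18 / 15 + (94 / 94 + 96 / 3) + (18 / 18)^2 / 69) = 45 / 23608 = 0.00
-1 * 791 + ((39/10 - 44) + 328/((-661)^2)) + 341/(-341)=-3635616361/4369210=-832.10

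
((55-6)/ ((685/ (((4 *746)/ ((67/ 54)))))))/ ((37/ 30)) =47373984/ 339623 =139.49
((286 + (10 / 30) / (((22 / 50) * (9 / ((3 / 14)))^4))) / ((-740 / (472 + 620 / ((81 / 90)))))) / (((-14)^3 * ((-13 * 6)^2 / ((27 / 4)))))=19177426028069 / 105714579725314560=0.00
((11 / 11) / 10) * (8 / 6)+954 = 14312 / 15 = 954.13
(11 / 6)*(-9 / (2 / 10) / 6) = -55 / 4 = -13.75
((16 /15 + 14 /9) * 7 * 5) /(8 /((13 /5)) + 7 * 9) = 10738 /7731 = 1.39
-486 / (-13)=486 / 13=37.38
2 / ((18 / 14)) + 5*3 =149 / 9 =16.56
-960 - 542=-1502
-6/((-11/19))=114/11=10.36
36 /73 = 0.49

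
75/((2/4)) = 150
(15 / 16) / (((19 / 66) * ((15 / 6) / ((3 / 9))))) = 33 / 76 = 0.43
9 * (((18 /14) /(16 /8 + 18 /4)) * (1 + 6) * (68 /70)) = 12.11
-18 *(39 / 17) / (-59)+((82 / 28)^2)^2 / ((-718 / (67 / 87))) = 1494691121951 / 2406892937568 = 0.62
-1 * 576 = -576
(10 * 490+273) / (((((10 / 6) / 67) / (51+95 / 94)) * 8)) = 5083450197 / 3760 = 1351981.44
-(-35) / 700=1 / 20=0.05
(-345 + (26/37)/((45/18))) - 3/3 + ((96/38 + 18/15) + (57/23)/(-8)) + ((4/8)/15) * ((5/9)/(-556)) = -103858416821/303411285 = -342.30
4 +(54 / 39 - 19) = -177 / 13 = -13.62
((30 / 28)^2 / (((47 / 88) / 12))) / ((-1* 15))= -3960 / 2303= -1.72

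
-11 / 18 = -0.61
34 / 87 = 0.39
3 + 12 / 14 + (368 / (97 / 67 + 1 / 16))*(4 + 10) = 38704321 / 11333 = 3415.19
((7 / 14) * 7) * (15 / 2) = 105 / 4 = 26.25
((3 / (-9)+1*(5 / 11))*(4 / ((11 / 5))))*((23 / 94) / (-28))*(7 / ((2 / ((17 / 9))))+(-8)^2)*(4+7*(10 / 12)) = -8623735 / 6449058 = -1.34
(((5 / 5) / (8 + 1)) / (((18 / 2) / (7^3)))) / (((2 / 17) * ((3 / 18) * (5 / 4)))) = 23324 / 135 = 172.77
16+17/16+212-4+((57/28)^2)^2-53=116315249/614656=189.24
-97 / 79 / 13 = -97 / 1027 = -0.09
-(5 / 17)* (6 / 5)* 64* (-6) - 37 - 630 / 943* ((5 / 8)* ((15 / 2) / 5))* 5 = 12234575 / 128248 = 95.40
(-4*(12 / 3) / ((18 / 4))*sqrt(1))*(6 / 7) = -64 / 21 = -3.05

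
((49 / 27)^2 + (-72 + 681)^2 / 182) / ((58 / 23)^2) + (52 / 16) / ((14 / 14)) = 20672664539 / 63761256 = 324.22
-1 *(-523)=523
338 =338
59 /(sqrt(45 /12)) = 118 * sqrt(15) /15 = 30.47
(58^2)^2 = 11316496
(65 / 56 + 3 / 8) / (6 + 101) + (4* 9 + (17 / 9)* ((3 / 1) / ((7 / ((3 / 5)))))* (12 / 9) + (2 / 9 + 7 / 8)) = 10181389 / 269640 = 37.76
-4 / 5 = -0.80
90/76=45/38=1.18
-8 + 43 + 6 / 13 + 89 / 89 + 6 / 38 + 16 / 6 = 29111 / 741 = 39.29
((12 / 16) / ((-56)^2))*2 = 3 / 6272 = 0.00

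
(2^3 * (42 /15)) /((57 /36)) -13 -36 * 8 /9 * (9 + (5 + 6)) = -60691 /95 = -638.85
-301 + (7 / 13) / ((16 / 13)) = -4809 / 16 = -300.56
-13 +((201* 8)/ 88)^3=8103298/ 1331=6088.13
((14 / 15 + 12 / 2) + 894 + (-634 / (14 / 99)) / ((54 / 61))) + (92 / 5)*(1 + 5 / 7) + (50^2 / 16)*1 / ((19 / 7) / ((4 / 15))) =-3285067 / 798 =-4116.63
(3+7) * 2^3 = 80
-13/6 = -2.17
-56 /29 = -1.93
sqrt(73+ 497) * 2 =2 * sqrt(570) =47.75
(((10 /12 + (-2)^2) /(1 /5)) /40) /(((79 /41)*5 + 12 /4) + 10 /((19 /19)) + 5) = 1189 /54384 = 0.02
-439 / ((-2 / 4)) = 878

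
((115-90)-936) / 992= -0.92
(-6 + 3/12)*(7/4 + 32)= -3105/16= -194.06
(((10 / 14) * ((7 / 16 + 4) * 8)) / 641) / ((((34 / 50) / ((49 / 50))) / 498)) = 618765 / 21794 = 28.39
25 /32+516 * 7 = 115609 /32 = 3612.78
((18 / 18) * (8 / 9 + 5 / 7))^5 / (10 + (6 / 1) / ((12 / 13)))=21020201002 / 32750405919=0.64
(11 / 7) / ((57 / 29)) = 319 / 399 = 0.80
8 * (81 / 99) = 72 / 11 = 6.55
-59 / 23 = -2.57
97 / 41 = 2.37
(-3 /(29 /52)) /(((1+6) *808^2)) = -39 /33132848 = -0.00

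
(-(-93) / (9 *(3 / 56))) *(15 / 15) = 1736 / 9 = 192.89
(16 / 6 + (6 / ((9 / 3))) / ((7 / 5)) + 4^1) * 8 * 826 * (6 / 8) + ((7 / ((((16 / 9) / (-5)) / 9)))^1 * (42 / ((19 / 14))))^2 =173908128145 / 5776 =30108747.95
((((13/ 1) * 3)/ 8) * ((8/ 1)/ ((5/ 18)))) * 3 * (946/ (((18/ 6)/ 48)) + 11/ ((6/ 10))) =31915026/ 5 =6383005.20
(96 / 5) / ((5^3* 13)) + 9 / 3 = 24471 / 8125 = 3.01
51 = 51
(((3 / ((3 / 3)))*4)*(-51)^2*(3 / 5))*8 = 749088 / 5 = 149817.60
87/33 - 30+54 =293/11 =26.64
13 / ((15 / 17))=221 / 15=14.73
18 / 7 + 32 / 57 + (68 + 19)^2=3021281 / 399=7572.13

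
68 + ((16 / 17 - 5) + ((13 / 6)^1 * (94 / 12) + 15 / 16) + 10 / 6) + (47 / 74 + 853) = 937.15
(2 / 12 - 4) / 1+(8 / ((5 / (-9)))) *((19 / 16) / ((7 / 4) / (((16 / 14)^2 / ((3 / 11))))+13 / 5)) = -2404927 / 250518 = -9.60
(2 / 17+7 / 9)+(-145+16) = -19600 / 153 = -128.10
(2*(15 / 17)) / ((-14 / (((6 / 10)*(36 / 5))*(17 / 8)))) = -81 / 70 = -1.16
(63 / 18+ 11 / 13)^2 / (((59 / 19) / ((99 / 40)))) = 24018489 / 1595360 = 15.06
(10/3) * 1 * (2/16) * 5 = 2.08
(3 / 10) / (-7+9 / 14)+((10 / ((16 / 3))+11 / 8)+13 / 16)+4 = 57069 / 7120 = 8.02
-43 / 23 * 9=-387 / 23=-16.83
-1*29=-29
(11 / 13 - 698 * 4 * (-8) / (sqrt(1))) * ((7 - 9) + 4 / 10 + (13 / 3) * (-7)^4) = 15103676513 / 65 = 232364254.05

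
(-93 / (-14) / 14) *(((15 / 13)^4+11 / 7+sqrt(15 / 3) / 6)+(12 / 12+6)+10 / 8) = 31 *sqrt(5) / 392+862275075 / 156742768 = 5.68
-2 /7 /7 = -2 /49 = -0.04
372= 372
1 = 1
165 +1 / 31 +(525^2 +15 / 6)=17099137 / 62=275792.53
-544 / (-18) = 272 / 9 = 30.22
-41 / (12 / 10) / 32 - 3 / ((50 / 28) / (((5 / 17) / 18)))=-17873 / 16320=-1.10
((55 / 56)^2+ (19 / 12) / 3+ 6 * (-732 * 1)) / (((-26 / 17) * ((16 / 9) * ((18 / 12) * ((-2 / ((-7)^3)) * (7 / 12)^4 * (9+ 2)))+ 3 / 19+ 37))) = 1080686148327 / 13995608536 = 77.22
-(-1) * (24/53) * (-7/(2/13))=-1092/53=-20.60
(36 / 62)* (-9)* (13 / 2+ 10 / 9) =-1233 / 31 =-39.77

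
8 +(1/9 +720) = 6553/9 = 728.11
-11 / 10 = -1.10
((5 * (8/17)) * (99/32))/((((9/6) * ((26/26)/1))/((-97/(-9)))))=5335/102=52.30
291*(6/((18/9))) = 873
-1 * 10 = -10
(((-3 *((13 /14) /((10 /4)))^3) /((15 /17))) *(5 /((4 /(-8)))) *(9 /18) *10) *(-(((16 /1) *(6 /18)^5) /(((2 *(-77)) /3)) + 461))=-214775349802 /53482275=-4015.82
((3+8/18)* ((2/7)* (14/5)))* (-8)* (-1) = 992/45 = 22.04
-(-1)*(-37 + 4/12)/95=-22/57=-0.39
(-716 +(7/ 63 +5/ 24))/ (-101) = 51529/ 7272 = 7.09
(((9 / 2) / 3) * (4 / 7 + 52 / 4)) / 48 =95 / 224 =0.42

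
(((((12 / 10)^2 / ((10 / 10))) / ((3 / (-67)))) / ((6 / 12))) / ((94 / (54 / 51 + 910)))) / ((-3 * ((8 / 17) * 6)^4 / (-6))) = -39829691 / 2030400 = -19.62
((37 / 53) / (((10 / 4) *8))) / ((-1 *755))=-37 / 800300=-0.00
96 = 96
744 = 744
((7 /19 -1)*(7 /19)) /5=-84 /1805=-0.05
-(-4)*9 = 36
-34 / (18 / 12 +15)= -2.06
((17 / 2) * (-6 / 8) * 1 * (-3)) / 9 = 17 / 8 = 2.12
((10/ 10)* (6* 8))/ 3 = 16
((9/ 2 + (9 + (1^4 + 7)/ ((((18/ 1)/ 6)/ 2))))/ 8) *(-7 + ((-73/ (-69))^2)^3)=-34131249713207/ 2590035913944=-13.18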